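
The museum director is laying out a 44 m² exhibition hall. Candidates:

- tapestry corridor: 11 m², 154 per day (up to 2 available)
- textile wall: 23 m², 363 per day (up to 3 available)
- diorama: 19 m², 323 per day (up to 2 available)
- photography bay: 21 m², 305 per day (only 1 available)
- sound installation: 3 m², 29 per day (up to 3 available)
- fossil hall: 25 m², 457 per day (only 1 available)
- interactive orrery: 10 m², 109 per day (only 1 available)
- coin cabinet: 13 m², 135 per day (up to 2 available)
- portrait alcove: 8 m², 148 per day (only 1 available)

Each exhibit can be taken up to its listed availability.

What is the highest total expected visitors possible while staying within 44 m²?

780

Greedy by ratio would take tapestry corridor + fossil hall + portrait alcove: 44 m² used, total 759.
The 19 m² tied up in tapestry corridor and portrait alcove is better spent on diorama — total rises to 780 (44 m²).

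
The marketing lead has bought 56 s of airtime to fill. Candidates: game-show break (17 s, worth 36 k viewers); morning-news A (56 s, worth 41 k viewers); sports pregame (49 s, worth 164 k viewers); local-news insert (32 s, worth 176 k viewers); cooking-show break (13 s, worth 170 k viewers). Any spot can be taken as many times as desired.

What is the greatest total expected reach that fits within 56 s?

4×cooking-show break uses 52 of the 56 s and totals 680.

680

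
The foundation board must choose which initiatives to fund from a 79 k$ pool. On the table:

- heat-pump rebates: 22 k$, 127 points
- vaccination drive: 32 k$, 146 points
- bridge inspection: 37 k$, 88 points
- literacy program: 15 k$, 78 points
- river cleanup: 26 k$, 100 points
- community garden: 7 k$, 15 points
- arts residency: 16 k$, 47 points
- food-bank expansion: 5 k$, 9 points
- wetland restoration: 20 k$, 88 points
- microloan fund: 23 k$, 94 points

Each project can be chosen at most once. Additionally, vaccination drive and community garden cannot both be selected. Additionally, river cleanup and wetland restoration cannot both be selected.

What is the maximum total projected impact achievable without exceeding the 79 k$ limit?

370

Heat-pump rebates + vaccination drive + food-bank expansion + wetland restoration uses 79 of the 79 k$ and totals 370.
The closest alternative, heat-pump rebates + vaccination drive + microloan fund, reaches only 367.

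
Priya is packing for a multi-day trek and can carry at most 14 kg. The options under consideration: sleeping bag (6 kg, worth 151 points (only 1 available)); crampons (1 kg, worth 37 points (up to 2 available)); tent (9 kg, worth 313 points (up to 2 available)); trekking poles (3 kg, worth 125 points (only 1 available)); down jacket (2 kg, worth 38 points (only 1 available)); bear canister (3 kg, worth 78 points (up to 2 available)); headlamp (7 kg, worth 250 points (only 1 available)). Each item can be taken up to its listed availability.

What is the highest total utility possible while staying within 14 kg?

By utility per kg: trekking poles 41.67, crampons 37.00, headlamp 35.71 lead.
Taking the top-ratio items first gives 2×crampons + trekking poles + down jacket + headlamp for 487 (14 kg).
The 9 kg tied up in down jacket and headlamp is better spent on tent — total rises to 512 (14 kg).

512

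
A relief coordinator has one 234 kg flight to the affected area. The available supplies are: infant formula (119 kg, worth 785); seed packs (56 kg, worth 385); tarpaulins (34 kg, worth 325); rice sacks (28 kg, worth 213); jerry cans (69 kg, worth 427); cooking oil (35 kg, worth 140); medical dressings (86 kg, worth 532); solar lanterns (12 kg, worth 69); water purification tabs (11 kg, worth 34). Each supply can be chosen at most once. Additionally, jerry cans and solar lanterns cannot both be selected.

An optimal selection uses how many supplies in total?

5

Optimal total is 1598.
One optimal bundle: infant formula + seed packs + tarpaulins + solar lanterns + water purification tabs (232 kg).
Every optimal selection uses 5 supplies.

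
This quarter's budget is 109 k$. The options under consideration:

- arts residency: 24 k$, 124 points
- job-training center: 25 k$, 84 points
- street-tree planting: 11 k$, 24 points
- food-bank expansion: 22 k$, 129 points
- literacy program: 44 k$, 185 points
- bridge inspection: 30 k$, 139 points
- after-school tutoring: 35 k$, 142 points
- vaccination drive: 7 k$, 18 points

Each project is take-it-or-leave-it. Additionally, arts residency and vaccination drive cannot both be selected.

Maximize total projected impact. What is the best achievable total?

Ranking by ratio (projected impact/k$): food-bank expansion 5.86, arts residency 5.17, bridge inspection 4.63, literacy program 4.20.
Taking arts residency + job-training center + food-bank expansion + after-school tutoring: 106 k$ used, 479 in projected impact.
No other feasible combination exceeds 479.

479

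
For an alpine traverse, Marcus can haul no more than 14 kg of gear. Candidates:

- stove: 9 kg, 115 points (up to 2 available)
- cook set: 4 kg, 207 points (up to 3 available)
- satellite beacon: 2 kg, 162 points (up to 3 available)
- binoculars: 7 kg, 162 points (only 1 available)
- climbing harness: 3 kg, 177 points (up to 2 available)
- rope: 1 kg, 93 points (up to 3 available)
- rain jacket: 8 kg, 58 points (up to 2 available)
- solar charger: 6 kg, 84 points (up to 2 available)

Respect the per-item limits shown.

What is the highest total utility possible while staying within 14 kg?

Filling by ratio: 3×satellite beacon + climbing harness + 3×rope for 942, with 2 kg left unused.
The 1 kg tied up in rope is better spent on climbing harness — total rises to 1026 (14 kg).
No other feasible combination exceeds 1026.

1026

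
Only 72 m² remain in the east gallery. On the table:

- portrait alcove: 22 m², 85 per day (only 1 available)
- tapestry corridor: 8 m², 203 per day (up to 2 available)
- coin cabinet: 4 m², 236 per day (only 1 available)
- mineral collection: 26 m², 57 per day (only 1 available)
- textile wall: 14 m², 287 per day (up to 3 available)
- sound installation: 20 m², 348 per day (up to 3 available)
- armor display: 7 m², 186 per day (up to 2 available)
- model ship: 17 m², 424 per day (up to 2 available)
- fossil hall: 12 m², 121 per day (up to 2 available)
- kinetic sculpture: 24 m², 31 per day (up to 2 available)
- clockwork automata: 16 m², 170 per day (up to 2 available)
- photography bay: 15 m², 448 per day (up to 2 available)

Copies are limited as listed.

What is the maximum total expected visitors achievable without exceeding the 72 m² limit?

Greedy by ratio would take 2×tapestry corridor + coin cabinet + 2×armor display + 2×photography bay: 64 m² used, total 1910.
Dropping 2×tapestry corridor and armor display frees 23 m²; slotting in textile wall + model ship (31 m²) lifts the total to 2029 at 72 m².
No other feasible combination exceeds 2029.

2029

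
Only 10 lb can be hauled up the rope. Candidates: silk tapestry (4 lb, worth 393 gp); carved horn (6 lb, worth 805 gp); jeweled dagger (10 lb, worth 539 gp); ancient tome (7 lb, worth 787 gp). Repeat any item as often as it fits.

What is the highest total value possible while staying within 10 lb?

Best packing: silk tapestry + carved horn — 10 lb, 1198 total.
Every other selection either busts 10 lb or fails to beat 1198.

1198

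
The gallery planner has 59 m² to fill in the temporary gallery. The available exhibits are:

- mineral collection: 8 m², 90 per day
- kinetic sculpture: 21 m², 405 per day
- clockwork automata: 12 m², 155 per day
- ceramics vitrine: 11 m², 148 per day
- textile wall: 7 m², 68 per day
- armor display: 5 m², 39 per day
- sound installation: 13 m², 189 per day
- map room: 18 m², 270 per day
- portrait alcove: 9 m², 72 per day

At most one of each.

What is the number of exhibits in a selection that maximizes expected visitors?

4

The maximum expected visitors within 59 m² is 932.
kinetic sculpture + textile wall + sound installation + map room hits 932 at 59 m².
Every optimal selection uses 4 exhibits.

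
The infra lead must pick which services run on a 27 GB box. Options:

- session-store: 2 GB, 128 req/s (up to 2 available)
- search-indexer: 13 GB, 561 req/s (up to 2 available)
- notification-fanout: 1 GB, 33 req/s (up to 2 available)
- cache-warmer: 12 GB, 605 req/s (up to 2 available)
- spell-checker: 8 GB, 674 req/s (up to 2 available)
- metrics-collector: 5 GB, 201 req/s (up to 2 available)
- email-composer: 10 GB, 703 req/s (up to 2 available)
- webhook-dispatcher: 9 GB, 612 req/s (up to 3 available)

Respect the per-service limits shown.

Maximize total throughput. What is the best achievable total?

2088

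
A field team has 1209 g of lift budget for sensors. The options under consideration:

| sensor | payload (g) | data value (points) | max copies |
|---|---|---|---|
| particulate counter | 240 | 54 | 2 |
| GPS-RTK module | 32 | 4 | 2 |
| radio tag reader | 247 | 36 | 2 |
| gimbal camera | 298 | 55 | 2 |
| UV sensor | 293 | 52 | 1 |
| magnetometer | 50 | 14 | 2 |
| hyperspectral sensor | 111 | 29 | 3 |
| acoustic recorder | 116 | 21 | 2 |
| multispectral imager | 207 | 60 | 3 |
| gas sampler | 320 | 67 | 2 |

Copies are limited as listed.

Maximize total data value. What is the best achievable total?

By data value per g: multispectral imager 0.29, magnetometer 0.28, hyperspectral sensor 0.26, particulate counter 0.23 lead.
Taking the top-ratio sensors first gives GPS-RTK module + 2×magnetometer + 3×hyperspectral sensor + acoustic recorder + 3×multispectral imager for 320 (1202 g).
The 248 g tied up in GPS-RTK module and 2×magnetometer and acoustic recorder is better spent on particulate counter — total rises to 321 (1194 g).

321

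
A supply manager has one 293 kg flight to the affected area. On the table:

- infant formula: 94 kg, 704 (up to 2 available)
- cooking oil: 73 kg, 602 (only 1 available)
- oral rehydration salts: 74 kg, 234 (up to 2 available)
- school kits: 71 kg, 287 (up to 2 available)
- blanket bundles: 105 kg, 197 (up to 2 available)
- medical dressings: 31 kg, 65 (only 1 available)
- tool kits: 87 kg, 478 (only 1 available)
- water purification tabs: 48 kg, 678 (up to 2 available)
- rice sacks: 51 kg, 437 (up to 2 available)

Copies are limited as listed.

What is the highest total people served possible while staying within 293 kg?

Greedy by ratio would take cooking oil + 2×water purification tabs + 2×rice sacks: 271 kg used, total 2832.
Dropping cooking oil frees 73 kg; slotting in infant formula (94 kg) lifts the total to 2934 at 292 kg.
Nothing else within 293 kg beats 2934.

2934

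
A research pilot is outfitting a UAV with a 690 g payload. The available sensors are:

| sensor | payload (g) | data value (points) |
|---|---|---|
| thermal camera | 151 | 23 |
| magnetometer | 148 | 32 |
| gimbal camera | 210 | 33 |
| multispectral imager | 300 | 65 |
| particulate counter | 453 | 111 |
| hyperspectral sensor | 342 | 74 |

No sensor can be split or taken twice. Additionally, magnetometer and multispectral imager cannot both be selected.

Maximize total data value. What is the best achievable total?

Taking the top-ratio sensors first gives magnetometer + particulate counter for 143 (601 g).
The 148 g tied up in magnetometer is better spent on gimbal camera — total rises to 144 (663 g).
Next best is magnetometer + particulate counter at 143 (601 g) — short by 1.

144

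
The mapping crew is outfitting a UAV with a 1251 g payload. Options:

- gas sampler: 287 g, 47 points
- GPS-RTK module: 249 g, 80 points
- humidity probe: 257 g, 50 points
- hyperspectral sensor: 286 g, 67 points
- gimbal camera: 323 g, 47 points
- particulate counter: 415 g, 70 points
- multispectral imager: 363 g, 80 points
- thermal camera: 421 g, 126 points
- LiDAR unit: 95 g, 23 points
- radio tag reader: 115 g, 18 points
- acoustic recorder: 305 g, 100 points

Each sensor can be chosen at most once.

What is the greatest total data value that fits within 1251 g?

Filling by ratio: GPS-RTK module + thermal camera + LiDAR unit + radio tag reader + acoustic recorder for 347, with 66 g left unused.
Replace LiDAR unit and radio tag reader with humidity probe: the trade gains 9 net, giving 356 at 1232 g.
That's the maximum — no swap from here does better than 356.

356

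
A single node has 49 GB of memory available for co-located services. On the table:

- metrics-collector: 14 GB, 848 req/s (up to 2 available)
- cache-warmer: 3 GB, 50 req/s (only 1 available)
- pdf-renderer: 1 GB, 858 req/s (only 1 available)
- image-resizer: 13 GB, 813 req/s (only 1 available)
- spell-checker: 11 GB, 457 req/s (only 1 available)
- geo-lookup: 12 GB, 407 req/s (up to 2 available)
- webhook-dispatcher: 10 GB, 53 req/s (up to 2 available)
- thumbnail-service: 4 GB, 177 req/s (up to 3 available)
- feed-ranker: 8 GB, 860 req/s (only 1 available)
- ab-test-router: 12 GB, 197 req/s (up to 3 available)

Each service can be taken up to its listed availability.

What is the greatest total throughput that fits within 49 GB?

3945

Density check — pdf-renderer 858.00, feed-ranker 107.50, image-resizer 62.54 are the best per GB.
Taking the top-ratio services first gives metrics-collector + pdf-renderer + image-resizer + 3×thumbnail-service + feed-ranker for 3910 (48 GB).
Replace image-resizer with metrics-collector: the trade gains 35 net, giving 3945 at 49 GB.
Nothing else within 49 GB beats 3945.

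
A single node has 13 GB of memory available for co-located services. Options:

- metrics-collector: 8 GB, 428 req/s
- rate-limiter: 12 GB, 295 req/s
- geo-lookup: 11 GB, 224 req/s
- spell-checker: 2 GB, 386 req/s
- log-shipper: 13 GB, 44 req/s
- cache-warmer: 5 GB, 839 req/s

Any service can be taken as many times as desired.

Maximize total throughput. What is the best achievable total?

2383

A density-first pass picks 6×spell-checker — 2316 at 12 GB.
Replace 2×spell-checker with cache-warmer: the trade gains 67 net, giving 2383 at 13 GB.
Every other selection either busts 13 GB or fails to beat 2383.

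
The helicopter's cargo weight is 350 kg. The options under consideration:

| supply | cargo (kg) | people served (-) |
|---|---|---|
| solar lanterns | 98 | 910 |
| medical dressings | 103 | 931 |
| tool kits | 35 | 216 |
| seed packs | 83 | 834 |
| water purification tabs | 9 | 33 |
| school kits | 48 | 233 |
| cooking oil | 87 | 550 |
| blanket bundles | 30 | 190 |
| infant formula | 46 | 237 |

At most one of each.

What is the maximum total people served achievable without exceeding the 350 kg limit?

3081

By people served per kg: seed packs 10.05, solar lanterns 9.29, medical dressings 9.04 lead.
Taking solar lanterns + medical dressings + tool kits + seed packs + blanket bundles: 349 kg used, 3081 in people served.
The spare 1 kg is too small for any remaining supply, and no exchange beats 3081.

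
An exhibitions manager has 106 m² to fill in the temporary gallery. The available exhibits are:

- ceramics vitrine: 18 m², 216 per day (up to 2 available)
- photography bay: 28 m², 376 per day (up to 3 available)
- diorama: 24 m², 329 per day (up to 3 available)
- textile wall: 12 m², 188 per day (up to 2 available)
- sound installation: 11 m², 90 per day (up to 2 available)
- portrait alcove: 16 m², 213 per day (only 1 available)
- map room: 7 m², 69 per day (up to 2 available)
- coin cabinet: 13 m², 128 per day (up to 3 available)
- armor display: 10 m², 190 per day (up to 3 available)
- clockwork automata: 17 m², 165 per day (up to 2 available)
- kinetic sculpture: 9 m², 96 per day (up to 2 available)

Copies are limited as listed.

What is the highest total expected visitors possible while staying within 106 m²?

Greedy by ratio would take 2×diorama + 2×textile wall + 3×armor display: 102 m² used, total 1604.
Dropping diorama frees 24 m²; slotting in photography bay (28 m²) lifts the total to 1651 at 106 m².
That's the maximum — no swap from here does better than 1651.

1651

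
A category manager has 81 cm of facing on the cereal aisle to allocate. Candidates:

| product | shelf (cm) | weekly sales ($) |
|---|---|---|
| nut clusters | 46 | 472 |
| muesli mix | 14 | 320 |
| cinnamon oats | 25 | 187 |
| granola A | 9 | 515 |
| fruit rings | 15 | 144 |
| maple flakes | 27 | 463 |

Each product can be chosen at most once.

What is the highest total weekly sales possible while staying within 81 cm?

1485

Density check — granola A 57.22, muesli mix 22.86, maple flakes 17.15, nut clusters 10.26 are the best per cm.
Filling by ratio: muesli mix + granola A + fruit rings + maple flakes for 1442, with 16 cm left unused.
The 15 cm tied up in fruit rings is better spent on cinnamon oats — total rises to 1485 (75 cm).
Next best is muesli mix + granola A + fruit rings + maple flakes at 1442 (65 cm) — short by 43.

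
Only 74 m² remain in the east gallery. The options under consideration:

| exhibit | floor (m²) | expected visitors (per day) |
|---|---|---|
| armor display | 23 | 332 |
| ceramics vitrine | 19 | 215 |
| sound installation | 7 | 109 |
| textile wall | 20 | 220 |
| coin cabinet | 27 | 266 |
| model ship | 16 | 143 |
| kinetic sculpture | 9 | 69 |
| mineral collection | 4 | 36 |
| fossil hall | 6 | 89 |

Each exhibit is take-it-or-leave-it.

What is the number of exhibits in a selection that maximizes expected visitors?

5

Best achievable expected visitors is 912.
For example armor display + ceramics vitrine + sound installation + textile wall + mineral collection achieves it, using 73 m².
All optima have 5 exhibits.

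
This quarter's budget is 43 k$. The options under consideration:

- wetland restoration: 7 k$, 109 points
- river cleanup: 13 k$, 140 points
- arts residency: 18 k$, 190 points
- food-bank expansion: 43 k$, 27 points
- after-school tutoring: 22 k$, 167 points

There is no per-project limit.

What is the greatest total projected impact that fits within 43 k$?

654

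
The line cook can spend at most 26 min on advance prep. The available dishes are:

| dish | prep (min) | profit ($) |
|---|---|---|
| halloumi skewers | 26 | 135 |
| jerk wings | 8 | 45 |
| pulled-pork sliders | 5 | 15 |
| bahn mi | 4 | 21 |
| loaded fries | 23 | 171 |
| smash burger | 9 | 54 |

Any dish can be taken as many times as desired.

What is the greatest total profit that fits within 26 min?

171

Ranking by ratio (profit/min): loaded fries 7.43, smash burger 6.00, jerk wings 5.62, bahn mi 5.25.
Best packing: loaded fries — 23 min, 171 total.
Nothing else within 26 min beats 171.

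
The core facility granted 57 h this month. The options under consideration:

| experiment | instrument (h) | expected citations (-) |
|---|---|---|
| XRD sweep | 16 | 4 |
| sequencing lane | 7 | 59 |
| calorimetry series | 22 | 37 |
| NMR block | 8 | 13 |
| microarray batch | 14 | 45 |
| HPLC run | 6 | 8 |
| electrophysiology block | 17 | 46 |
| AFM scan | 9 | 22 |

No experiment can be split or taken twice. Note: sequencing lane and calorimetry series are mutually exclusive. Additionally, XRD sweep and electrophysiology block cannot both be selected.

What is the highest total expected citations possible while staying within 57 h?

By expected citations per h: sequencing lane 8.43, microarray batch 3.21, electrophysiology block 2.71 lead.
Sequencing lane + NMR block + microarray batch + electrophysiology block + AFM scan uses 55 of the 57 h and totals 185.
The spare 2 h is too small for any remaining experiment, and no feasible exchange beats 185.

185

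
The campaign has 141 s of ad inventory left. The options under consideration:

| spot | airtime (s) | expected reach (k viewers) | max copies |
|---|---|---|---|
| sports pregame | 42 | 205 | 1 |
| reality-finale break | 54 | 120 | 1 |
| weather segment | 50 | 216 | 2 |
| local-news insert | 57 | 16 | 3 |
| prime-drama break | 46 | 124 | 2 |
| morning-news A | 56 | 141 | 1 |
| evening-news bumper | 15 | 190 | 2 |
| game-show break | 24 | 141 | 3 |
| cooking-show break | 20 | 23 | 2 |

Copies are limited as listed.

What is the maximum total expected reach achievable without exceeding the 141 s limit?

890

By expected reach per s: evening-news bumper 12.67, game-show break 5.88, sports pregame 4.88 lead.
The ratio heuristic lands on 2×evening-news bumper + 3×game-show break + cooking-show break (826) but leaves 19 s idle.
The 24 s tied up in game-show break is better spent on sports pregame — total rises to 890 (140 s).
The spare 1 s is too small for any remaining spot, and no exchange beats 890.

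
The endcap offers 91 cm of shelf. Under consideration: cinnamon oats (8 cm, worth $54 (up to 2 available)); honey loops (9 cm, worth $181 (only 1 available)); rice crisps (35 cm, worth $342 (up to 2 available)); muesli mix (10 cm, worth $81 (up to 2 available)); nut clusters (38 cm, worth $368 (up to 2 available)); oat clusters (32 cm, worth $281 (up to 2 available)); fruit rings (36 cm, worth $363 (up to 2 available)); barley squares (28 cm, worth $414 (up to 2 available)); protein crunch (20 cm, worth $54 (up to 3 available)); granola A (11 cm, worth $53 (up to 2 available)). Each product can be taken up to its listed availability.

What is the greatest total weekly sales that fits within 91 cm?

Ranking by ratio (weekly sales/cm): honey loops 20.11, barley squares 14.79, fruit rings 10.08.
Taking the top-ratio products first gives honey loops + 2×muesli mix + 2×barley squares for 1171 (85 cm).
The 10 cm tied up in muesli mix is better spent on 2×cinnamon oats — total rises to 1198 (91 cm).

1198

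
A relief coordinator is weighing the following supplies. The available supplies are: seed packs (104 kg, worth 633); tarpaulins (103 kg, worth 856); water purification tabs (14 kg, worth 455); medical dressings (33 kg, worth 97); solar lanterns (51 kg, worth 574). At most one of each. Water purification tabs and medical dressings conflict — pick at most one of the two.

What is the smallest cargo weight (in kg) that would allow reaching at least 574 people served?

51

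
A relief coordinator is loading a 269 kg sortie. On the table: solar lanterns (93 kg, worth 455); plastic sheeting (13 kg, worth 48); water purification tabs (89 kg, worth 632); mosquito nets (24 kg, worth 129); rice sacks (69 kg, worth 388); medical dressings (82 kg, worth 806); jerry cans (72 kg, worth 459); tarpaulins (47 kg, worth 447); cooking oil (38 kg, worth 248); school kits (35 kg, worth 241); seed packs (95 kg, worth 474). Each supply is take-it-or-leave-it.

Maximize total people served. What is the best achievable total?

2181

Greedy by ratio would take plastic sheeting + water purification tabs + medical dressings + tarpaulins + school kits: 266 kg used, total 2174.
The 35 kg tied up in school kits is better spent on cooking oil — total rises to 2181 (269 kg).
Nothing else within 269 kg beats 2181.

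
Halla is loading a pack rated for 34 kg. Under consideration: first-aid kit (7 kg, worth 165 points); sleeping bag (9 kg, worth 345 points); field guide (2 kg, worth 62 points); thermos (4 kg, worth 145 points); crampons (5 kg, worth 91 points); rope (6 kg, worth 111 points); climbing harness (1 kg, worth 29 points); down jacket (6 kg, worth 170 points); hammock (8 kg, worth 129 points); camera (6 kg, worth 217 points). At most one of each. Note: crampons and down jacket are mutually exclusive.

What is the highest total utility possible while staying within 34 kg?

1104

A density-first pass picks sleeping bag + field guide + thermos + rope + climbing harness + down jacket + camera — 1079 at 34 kg.
The 7 kg tied up in rope and climbing harness is better spent on first-aid kit — total rises to 1104 (34 kg).
The closest alternative, sleeping bag + field guide + thermos + rope + climbing harness + down jacket + camera, reaches only 1079.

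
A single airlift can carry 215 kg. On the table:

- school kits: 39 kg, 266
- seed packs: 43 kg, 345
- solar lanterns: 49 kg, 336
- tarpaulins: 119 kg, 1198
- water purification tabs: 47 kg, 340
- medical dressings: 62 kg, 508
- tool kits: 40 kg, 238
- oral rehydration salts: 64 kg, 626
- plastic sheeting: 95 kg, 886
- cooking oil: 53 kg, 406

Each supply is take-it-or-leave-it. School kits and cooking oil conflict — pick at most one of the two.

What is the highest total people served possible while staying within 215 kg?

2084

Ranking by ratio (people served/kg): tarpaulins 10.07, oral rehydration salts 9.78, plastic sheeting 9.33, medical dressings 8.19.
Taking the top-ratio supplies first gives tarpaulins + oral rehydration salts for 1824 (183 kg).
The 64 kg tied up in oral rehydration salts is better spent on plastic sheeting — total rises to 2084 (214 kg).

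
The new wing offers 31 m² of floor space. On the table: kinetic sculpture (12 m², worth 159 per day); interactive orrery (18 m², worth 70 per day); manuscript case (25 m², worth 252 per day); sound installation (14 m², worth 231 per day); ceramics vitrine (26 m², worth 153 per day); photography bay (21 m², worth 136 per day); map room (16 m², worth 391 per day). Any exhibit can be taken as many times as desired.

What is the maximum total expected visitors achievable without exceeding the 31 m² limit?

622

Density check — map room 24.44, sound installation 16.50, kinetic sculpture 13.25 are the best per m².
Best packing: sound installation + map room — 30 m², 622 total.
No other feasible combination exceeds 622.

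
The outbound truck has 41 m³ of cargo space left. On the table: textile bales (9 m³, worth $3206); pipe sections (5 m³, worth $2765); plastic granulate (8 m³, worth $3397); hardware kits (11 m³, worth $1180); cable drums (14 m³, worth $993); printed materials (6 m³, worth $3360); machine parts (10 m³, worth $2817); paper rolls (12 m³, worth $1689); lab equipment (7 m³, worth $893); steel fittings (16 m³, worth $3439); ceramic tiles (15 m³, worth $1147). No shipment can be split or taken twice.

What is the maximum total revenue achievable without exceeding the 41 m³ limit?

15545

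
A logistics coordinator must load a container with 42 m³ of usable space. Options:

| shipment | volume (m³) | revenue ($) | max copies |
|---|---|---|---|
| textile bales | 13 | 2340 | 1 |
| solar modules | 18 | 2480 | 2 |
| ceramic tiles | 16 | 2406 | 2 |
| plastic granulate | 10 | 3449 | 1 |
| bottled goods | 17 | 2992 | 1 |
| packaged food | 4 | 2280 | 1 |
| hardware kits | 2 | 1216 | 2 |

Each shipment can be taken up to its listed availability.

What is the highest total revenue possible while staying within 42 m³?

11153

By revenue per m³: hardware kits 608.00, packaged food 570.00, plastic granulate 344.90 lead.
Taking the top-ratio shipments first gives textile bales + plastic granulate + packaged food + 2×hardware kits for 10501 (31 m³).
Replace textile bales with bottled goods: the trade gains 652 net, giving 11153 at 35 m³.
Nothing else within 42 m³ beats 11153.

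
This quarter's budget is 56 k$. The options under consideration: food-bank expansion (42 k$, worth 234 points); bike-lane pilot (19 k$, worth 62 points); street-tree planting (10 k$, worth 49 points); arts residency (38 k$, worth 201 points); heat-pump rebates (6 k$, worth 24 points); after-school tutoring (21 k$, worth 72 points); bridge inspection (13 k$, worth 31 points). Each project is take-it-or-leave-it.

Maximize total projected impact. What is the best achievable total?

283

Ranking by ratio (projected impact/k$): food-bank expansion 5.57, arts residency 5.29, street-tree planting 4.90.
Taking food-bank expansion + street-tree planting: 52 k$ used, 283 in projected impact.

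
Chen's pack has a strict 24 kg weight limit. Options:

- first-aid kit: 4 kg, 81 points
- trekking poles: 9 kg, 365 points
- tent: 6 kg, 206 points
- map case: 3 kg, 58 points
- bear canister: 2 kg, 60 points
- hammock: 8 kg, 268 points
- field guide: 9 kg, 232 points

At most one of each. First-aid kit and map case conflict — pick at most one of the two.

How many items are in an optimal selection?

3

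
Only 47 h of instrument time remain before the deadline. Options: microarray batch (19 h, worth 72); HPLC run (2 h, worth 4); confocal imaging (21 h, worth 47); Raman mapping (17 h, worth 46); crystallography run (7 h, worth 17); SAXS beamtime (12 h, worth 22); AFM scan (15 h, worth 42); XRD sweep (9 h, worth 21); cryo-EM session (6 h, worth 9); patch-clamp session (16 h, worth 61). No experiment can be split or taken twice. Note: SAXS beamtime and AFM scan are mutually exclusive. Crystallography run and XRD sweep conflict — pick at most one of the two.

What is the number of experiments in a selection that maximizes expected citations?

Optimal total is 158.
One optimal bundle: microarray batch + HPLC run + XRD sweep + patch-clamp session (46 h).
Every optimal selection uses 4 experiments.

4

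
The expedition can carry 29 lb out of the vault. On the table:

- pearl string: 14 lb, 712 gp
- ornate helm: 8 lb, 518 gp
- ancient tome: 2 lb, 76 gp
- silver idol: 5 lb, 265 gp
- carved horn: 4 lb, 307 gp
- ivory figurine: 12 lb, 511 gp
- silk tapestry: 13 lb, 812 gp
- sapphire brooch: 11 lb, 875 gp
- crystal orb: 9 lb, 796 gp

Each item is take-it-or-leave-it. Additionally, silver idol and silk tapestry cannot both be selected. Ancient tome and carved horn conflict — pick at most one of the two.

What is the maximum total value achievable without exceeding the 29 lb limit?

2243

Silver idol + carved horn + sapphire brooch + crystal orb uses 29 of the 29 lb and totals 2243.
An exhaustive check of the 512 subsets confirms 2243.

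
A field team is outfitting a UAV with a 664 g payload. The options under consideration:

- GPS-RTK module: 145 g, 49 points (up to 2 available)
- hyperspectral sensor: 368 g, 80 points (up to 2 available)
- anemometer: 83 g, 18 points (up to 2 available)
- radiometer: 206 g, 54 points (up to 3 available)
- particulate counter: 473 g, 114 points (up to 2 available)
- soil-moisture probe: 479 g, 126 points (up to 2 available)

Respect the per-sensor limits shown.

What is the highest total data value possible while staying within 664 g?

Ranking by ratio (data value/g): GPS-RTK module 0.34, soil-moisture probe 0.26, radiometer 0.26.
Taking 2×GPS-RTK module + 2×anemometer + radiometer: 662 g used, 188 in data value.
That's the maximum — no swap from here does better than 188.

188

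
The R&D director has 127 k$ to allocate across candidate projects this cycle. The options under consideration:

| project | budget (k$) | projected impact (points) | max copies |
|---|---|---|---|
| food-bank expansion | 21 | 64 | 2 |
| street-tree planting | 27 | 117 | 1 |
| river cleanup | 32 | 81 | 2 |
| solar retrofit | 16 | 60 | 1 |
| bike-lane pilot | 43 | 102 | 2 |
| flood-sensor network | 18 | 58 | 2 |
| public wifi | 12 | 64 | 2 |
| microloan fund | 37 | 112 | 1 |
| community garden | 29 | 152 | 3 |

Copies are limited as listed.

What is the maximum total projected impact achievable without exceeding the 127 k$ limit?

644

Solar retrofit + 2×public wifi + 3×community garden uses 127 of the 127 k$ and totals 644.
No other feasible combination exceeds 644.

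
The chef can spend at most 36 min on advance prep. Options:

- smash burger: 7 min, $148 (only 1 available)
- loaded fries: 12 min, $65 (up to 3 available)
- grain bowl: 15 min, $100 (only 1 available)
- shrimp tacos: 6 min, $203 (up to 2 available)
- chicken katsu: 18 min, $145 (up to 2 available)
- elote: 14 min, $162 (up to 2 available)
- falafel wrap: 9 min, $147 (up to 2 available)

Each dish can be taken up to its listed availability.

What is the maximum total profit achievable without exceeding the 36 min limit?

716

The ratio heuristic lands on smash burger + 2×shrimp tacos + falafel wrap (701) but leaves 8 min idle.
Dropping falafel wrap frees 9 min; slotting in elote (14 min) lifts the total to 716 at 33 min.
No other feasible combination exceeds 716.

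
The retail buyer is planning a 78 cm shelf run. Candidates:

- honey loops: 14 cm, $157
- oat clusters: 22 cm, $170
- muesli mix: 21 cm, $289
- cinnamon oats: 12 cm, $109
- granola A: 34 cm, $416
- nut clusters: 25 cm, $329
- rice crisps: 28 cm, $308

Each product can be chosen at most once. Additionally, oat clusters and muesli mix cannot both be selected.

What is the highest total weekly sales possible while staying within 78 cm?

926

Greedy by ratio would take honey loops + muesli mix + cinnamon oats + nut clusters: 72 cm used, total 884.
The 26 cm tied up in honey loops and cinnamon oats is better spent on rice crisps — total rises to 926 (74 cm).
The closest alternative, honey loops + granola A + nut clusters, reaches only 902.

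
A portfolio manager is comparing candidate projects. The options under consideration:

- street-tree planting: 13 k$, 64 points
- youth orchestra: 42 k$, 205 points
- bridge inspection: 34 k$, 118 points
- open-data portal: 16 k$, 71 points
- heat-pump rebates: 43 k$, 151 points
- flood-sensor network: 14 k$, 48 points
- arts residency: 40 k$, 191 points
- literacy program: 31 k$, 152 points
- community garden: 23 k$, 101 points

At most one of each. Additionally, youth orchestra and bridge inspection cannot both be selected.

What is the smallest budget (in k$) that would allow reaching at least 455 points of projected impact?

Need the lightest bundle worth ≥ 455.
Taking street-tree planting + youth orchestra + arts residency gives 460 (≥ 455) for 95 k$.
Any bundle with less than 95 k$ falls short of 455.

95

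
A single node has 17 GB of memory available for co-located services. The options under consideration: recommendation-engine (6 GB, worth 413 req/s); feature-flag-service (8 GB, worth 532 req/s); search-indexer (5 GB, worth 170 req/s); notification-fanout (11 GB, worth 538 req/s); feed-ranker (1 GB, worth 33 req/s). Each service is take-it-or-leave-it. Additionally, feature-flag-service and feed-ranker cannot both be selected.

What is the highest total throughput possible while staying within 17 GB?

951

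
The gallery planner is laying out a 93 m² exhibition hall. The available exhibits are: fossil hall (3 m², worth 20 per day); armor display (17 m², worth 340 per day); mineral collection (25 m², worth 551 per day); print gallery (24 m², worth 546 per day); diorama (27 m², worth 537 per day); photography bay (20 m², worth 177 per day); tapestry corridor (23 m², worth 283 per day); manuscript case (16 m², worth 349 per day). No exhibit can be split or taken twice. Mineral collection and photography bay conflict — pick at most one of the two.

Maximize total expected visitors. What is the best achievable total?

1983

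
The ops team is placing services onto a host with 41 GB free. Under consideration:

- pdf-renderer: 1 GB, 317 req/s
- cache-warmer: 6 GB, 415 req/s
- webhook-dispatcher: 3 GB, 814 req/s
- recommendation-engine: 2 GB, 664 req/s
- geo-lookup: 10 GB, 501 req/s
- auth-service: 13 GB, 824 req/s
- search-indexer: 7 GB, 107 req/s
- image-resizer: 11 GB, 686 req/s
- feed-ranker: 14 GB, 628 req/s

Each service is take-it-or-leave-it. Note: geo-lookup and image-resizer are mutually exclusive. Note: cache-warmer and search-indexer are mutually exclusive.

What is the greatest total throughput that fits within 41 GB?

Pdf-renderer + cache-warmer + webhook-dispatcher + recommendation-engine + auth-service + image-resizer uses 36 of the 41 GB and totals 3720.
Every other selection either busts 41 GB or breaks a pairing rule or fails to beat 3720.

3720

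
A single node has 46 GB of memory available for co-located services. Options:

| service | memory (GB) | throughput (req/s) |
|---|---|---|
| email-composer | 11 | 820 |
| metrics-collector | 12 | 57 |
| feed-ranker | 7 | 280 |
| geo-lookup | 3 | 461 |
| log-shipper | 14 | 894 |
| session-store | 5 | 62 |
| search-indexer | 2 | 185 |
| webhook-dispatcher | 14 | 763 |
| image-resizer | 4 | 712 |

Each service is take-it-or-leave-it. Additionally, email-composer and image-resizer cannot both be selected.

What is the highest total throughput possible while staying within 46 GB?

3295

Feed-ranker + geo-lookup + log-shipper + search-indexer + webhook-dispatcher + image-resizer uses 44 of the 46 GB and totals 3295.
No other feasible combination exceeds 3295.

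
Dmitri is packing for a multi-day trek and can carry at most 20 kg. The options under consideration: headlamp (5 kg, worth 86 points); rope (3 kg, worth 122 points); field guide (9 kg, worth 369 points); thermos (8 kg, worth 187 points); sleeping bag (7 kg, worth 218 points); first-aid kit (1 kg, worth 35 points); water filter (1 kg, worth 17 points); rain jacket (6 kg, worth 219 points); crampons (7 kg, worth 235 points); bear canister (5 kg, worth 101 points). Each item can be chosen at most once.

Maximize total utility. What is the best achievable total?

Ranking by ratio (utility/kg): field guide 41.00, rope 40.67, rain jacket 36.50, first-aid kit 35.00.
The ratio ordering already packs tightly: rope + field guide + first-aid kit + water filter + rain jacket, 20 kg, 762.

762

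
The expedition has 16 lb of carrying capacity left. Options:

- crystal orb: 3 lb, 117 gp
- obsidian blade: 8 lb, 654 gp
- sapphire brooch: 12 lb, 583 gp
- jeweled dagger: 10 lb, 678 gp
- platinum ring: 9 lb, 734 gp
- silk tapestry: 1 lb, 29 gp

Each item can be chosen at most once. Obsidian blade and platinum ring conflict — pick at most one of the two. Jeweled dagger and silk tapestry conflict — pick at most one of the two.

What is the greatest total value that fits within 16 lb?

880

Taking the top-ratio items first gives crystal orb + obsidian blade + silk tapestry for 800 (12 lb).
The 8 lb tied up in obsidian blade is better spent on platinum ring — total rises to 880 (13 lb).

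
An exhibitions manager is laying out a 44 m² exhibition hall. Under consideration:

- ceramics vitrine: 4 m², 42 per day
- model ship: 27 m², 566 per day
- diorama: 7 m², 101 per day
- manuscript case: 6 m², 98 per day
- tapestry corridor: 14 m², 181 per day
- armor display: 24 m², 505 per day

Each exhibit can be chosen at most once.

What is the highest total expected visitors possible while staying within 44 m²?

807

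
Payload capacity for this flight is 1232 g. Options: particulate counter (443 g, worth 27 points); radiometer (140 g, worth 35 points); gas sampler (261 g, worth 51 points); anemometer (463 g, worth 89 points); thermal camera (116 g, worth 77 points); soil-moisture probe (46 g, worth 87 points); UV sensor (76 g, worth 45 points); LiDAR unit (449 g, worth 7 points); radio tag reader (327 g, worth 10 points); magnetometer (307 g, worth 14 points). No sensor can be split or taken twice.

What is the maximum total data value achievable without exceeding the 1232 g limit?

384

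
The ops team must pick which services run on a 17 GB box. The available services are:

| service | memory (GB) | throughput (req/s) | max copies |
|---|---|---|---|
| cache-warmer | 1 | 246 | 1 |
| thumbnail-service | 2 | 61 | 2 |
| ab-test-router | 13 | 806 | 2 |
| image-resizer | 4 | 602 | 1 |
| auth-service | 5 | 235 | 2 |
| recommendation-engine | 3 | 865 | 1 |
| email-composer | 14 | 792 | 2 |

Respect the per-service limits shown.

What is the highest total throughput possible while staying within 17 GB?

Best packing: cache-warmer + 2×thumbnail-service + image-resizer + auth-service + recommendation-engine — 17 GB, 2070 total.
Nothing else within 17 GB beats 2070.

2070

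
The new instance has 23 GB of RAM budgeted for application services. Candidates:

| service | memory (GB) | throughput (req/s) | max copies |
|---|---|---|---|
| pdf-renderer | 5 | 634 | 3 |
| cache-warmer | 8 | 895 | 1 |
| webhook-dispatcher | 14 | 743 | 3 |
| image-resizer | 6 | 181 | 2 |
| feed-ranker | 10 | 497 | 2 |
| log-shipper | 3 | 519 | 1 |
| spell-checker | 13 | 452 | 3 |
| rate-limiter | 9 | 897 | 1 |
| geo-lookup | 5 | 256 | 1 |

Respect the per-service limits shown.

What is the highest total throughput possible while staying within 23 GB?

Greedy by ratio would take 3×pdf-renderer + log-shipper + geo-lookup: 23 GB used, total 2677.
The 8 GB tied up in log-shipper and geo-lookup is better spent on cache-warmer — total rises to 2797 (23 GB).
That's the maximum — no swap from here does better than 2797.

2797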